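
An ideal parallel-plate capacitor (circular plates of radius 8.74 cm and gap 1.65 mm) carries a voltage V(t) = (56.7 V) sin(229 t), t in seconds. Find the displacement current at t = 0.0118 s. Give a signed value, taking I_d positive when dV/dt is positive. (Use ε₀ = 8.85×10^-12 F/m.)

C = ε₀A/d = (8.85×10^-12)(0.02400)/(1.65×10^-3) = 1.287×10^-10 F. dV/dt = V₀ω·cos(ωt); at ωt = 2.7022 rad this factor is -0.9050.
I_d = C dV/dt = (1.287×10^-10)(56.7)(229)(-0.9050) = -1.51×10^-6 A.

-1.51×10^-6 A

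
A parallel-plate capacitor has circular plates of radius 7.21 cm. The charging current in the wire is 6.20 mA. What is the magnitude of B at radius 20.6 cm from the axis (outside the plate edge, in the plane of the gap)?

6.02×10^-9 T

No conduction current crosses the gap, so I_d there equals the 6.20×10^-3 A in the leads.
Outside the plates the loop encloses all of I_d, so B·2πr = μ₀ I_d and B = 6.02×10^-9 T.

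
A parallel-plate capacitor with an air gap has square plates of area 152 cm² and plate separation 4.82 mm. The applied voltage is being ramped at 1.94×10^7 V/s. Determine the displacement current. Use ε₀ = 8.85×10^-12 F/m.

5.41×10^-4 A

C = ε₀A/d = (8.85×10^-12)(0.0152)/(4.82×10^-3) = 2.791×10^-11 F.
I_d = C dV/dt = (2.791×10^-11)(1.94×10^7) = 5.41×10^-4 A.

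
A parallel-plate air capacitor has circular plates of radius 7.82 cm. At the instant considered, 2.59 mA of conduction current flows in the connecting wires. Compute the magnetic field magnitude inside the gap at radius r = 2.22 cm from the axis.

1.88×10^-9 T

By continuity the displacement current in the gap matches the conduction current: I_d = 2.59×10^-3 A.
For r < R the Ampère–Maxwell law gives B(2πr) = μ₀ I_d (r²/R²), so B = μ₀ I_d r/(2πR²) = (4π×10^-7)(2.59×10^-3)(0.0222)/(2π·0.0782²) = 1.88×10^-9 T.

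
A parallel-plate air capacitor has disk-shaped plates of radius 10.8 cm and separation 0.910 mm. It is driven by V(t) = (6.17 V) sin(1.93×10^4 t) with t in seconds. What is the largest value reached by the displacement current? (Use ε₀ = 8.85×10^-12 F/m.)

4.24×10^-5 A

(dE/dt)_max = V₀ω/d = 1.309×10^8 V/(m·s); ω = 1.93×10^4 rad/s.
I_d,max = ε₀ A (dE/dt)_max = (8.85×10^-12)(0.03664)(1.309×10^8) = 4.24×10^-5 A.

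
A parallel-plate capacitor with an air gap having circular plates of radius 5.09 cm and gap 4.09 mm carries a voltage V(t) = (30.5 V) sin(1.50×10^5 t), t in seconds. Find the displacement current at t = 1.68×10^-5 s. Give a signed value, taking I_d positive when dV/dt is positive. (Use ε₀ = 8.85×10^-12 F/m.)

dV/dt = (30.5)(1.50×10^5)·cos(2.52) = -3.719×10^6 V/s.
I_d = C dV/dt with C = ε₀A/d = (8.85×10^-12)(8.139×10^-3)/(4.09×10^-3) = 1.761×10^-11 F, so I_d = (1.761×10^-11)(-3.719×10^6) = -6.55×10^-5 A.

-6.55×10^-5 A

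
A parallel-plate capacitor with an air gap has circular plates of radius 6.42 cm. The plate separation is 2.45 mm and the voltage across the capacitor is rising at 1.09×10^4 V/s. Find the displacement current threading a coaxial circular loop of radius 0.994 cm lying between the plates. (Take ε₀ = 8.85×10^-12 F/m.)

1.22×10^-8 A

With E = V/d, dE/dt = 4.449×10^6 V/(m·s) and πR² = 0.01295 m², giving I_d = ε₀ πR² dE/dt = 5.099×10^-7 A.
Through an area πr² the displacement current is I_d·(πr²/πR²) = I_d (r/R)² = 1.22×10^-8 A.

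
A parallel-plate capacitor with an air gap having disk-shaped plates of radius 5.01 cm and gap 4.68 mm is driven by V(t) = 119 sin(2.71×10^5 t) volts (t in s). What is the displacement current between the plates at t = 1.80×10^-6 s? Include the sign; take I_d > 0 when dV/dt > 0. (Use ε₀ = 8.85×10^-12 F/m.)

4.25×10^-4 A

dV/dt = (119)(2.71×10^5)·cos(0.4878) = 2.849×10^7 V/s.
I_d = C dV/dt with C = ε₀A/d = (8.85×10^-12)(7.885×10^-3)/(4.68×10^-3) = 1.491×10^-11 F, so I_d = (1.491×10^-11)(2.849×10^7) = 4.25×10^-4 A.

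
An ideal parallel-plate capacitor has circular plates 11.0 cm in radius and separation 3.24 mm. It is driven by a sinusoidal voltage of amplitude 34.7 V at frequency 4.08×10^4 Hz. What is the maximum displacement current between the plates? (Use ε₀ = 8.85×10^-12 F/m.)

9.24×10^-4 A

The displacement current equals the conduction current C dV/dt, which peaks at C V₀ ω.
With C = ε₀A/d = (8.85×10^-12)(0.03801)/(3.24×10^-3) = 1.038×10^-10 F and ω = 2πf = 2.564×10^5 rad/s, I_d,max = (1.038×10^-10)(34.7)(2.564×10^5) = 9.24×10^-4 A.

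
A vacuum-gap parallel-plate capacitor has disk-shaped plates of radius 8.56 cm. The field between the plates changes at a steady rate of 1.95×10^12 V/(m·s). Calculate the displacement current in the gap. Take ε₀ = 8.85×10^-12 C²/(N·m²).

0.397 A

I_d = ε₀ A (dE/dt) = (8.85×10^-12)(0.02302 m²)(1.95×10^12) = 0.397 A.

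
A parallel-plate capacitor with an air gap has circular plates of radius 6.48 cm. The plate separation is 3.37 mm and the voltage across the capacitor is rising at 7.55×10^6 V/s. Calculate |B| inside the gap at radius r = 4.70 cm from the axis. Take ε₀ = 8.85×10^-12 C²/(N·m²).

I_d = C dV/dt with C = ε₀πR²/d = 3.464×10^-11 F, so I_d = (3.464×10^-11)(7.55×10^6) = 2.615×10^-4 A.
∮B·dl = μ₀ I_d,enc with I_d,enc = I_d r²/R² = 1.376×10^-4 A; so B = μ₀ I_d,enc/(2πr) = 5.86×10^-10 T.

5.86×10^-10 T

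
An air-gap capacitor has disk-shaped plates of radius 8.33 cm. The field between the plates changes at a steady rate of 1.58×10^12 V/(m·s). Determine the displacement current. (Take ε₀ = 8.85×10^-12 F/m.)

The displacement current is ε₀ times dΦ_E/dt = ε₀ A dE/dt = (8.85×10^-12)(0.02180)(1.58×10^12) = 0.305 A.

0.305 A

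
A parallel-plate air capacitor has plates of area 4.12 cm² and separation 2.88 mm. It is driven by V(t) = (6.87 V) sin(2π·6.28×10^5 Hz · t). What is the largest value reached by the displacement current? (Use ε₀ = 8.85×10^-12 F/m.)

3.43×10^-5 A

The displacement current equals the conduction current C dV/dt, which peaks at C V₀ ω.
With C = ε₀A/d = (8.85×10^-12)(4.12×10^-4)/(2.88×10^-3) = 1.266×10^-12 F and ω = 2πf = 3.946×10^6 rad/s, I_d,max = (1.266×10^-12)(6.87)(3.946×10^6) = 3.43×10^-5 A.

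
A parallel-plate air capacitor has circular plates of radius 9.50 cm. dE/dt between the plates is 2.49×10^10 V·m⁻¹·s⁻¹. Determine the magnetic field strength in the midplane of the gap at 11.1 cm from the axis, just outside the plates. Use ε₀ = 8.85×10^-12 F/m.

Through the whole plate area (πR² = 0.02835 m²), I_d = ε₀ πR² dE/dt = 6.247×10^-3 A.
For r ≥ R the full I_d is enclosed: B = μ₀ I_d/(2πr) = (4π×10^-7)(6.247×10^-3)/(2π·0.111) = 1.13×10^-8 T.

1.13×10^-8 T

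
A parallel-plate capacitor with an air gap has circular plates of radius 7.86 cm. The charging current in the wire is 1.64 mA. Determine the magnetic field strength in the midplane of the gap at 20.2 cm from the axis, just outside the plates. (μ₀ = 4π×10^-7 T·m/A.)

1.62×10^-9 T

No conduction current crosses the gap, so I_d there equals the 1.64×10^-3 A in the leads.
For r ≥ R the full I_d is enclosed: B = μ₀ I_d/(2πr) = (4π×10^-7)(1.64×10^-3)/(2π·0.202) = 1.62×10^-9 T.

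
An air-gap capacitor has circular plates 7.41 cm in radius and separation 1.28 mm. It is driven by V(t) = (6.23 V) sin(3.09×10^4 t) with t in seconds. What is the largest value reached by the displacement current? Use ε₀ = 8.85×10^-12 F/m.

2.30×10^-5 A

(dE/dt)_max = V₀ω/d = 1.504×10^8 V/(m·s); ω = 3.09×10^4 rad/s.
I_d,max = ε₀ A (dE/dt)_max = (8.85×10^-12)(0.01725)(1.504×10^8) = 2.30×10^-5 A.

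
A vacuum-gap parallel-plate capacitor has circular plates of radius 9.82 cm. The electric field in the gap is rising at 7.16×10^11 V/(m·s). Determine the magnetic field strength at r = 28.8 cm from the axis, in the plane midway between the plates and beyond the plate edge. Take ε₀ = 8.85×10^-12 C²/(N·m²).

Through the whole plate area (πR² = 0.03030 m²), I_d = ε₀ πR² dE/dt = 0.1920 A.
Outside the plates the loop encloses all of I_d, so B·2πr = μ₀ I_d and B = 1.33×10^-7 T.

1.33×10^-7 T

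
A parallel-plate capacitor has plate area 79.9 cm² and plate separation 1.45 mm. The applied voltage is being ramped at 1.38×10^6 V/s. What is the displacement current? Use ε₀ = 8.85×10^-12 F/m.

The field between the plates is E = V/d, so dE/dt = (1.38×10^6)/(1.45×10^-3 m) = 9.517×10^8 V/(m·s).
I_d = ε₀ A (dE/dt) = (8.85×10^-12)(7.99×10^-3)(9.517×10^8) = 6.73×10^-5 A.

6.73×10^-5 A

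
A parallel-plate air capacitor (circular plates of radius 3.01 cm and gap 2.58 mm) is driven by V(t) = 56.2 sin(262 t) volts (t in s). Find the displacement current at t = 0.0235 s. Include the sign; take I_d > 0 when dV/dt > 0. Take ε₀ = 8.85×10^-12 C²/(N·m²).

dV/dt = (56.2)(262)·cos(6.157) = 1.461×10^4 V/s.
I_d = C dV/dt with C = ε₀A/d = (8.85×10^-12)(2.846×10^-3)/(2.58×10^-3) = 9.762×10^-12 F, so I_d = (9.762×10^-12)(1.461×10^4) = 1.43×10^-7 A.

1.43×10^-7 A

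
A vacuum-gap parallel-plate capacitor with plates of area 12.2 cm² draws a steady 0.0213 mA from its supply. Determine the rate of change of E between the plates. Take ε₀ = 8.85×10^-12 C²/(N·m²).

1.97×10^9 V/(m·s)

The displacement current between the plates equals the conduction current, I_d = 0.0213 mA.
Then dE/dt = I_d/(ε₀A) = 1.97×10^9 V/(m·s).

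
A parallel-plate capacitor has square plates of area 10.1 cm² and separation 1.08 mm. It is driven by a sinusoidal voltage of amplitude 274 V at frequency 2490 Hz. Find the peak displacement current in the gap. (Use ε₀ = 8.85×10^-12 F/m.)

3.55×10^-5 A

C = ε₀A/d = (8.85×10^-12)(1.01×10^-3)/(1.08×10^-3) = 8.276×10^-12 F; ω = 2πf = 1.565×10^4 rad/s.
I_d = C dV/dt, so |I_d|_max = C V₀ ω = (8.276×10^-12)(274)(1.565×10^4) = 3.55×10^-5 A.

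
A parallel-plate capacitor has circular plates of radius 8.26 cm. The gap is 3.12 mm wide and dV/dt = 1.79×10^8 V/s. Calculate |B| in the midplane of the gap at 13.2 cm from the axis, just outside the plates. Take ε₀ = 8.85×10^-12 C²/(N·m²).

1.65×10^-8 T

With E = V/d, dE/dt = 5.737×10^10 V/(m·s) and πR² = 0.02143 m², giving I_d = ε₀ πR² dE/dt = 0.01088 A.
Outside the plates the loop encloses all of I_d, so B·2πr = μ₀ I_d and B = 1.65×10^-8 T.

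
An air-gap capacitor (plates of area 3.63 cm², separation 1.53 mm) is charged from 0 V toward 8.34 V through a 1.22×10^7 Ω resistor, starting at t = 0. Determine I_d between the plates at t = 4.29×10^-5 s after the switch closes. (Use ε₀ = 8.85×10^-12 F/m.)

With C = ε₀A/d = (8.85×10^-12)(3.63×10^-4)/(1.53×10^-3) = 2.100×10^-12 F, the time constant is τ = RC = 2.562×10^-5 s, so t/τ = 1.674 and e^(−t/τ) = 0.1875.
I_d = I_cond = (V₀/R) e^(−t/τ) = (6.836×10^-7)(0.1875) = 1.28×10^-7 A.

1.28×10^-7 A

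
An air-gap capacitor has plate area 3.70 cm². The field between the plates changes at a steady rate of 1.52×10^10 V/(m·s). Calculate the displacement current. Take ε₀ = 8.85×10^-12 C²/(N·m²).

I_d = ε₀ A (dE/dt) = (8.85×10^-12)(3.70×10^-4 m²)(1.52×10^10) = 4.98×10^-5 A.

4.98×10^-5 A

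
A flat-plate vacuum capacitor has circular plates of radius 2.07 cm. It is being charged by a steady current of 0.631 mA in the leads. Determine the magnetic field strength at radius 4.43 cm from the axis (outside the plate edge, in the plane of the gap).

2.85×10^-9 T

By continuity the displacement current in the gap matches the conduction current: I_d = 6.31×10^-4 A.
Outside the plates the loop encloses all of I_d, so B·2πr = μ₀ I_d and B = 2.85×10^-9 T.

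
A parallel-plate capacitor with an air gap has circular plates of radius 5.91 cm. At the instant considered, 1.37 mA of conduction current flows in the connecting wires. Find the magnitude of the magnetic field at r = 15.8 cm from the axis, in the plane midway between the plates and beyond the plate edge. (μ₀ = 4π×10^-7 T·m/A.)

By continuity the displacement current in the gap matches the conduction current: I_d = 1.37×10^-3 A.
With r > R the enclosed displacement current is the full I_d; B = μ₀ I_d / (2πr) = 1.73×10^-9 T.

1.73×10^-9 T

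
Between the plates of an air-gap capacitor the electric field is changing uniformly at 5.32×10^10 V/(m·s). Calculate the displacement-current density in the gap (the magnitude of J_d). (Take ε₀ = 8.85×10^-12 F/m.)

0.471 A/m²

J_d = ε₀ dE/dt = (8.85×10^-12)(5.32×10^10) = 0.471 A/m².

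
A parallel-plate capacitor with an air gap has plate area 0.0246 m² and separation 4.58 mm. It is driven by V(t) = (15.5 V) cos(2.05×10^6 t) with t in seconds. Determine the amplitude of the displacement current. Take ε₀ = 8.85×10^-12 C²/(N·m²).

The displacement current equals the conduction current C dV/dt, which peaks at C V₀ ω.
With C = ε₀A/d = (8.85×10^-12)(0.0246)/(4.58×10^-3) = 4.753×10^-11 F and ω = 2.05×10^6 rad/s, I_d,max = (4.753×10^-11)(15.5)(2.05×10^6) = 1.51×10^-3 A.

1.51×10^-3 A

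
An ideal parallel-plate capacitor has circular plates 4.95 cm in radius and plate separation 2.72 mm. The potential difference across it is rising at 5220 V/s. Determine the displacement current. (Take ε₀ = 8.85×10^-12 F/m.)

The displacement current equals the charging current C dV/dt. With C = ε₀A/d = (8.85×10^-12)(7.698×10^-3)/(2.72×10^-3) = 2.505×10^-11 F, I_d = (2.505×10^-11)(5220) = 1.31×10^-7 A.

1.31×10^-7 A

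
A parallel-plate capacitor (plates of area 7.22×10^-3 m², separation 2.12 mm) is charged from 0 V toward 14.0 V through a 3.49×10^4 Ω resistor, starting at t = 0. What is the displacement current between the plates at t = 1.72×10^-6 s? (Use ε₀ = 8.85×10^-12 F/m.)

7.82×10^-5 A

C = ε₀A/d = (8.85×10^-12)(7.22×10^-3)/(2.12×10^-3) = 3.014×10^-11 F and τ = RC = 1.052×10^-6 s. I_d in the gap equals the RC charging current.
I_d(t) = (V₀/R) e^(−t/τ) = 4.011×10^-4 · e^(−1.635) = 7.82×10^-5 A.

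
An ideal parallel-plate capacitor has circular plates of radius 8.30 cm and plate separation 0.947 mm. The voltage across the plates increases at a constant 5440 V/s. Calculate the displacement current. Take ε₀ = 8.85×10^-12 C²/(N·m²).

1.10×10^-6 A

E = V/d so dE/dt = (dV/dt)/d = 5.744×10^6 V/(m·s), and I_d = ε₀ A dE/dt = (8.85×10^-12)(0.02164)(5.744×10^6) = 1.10×10^-6 A.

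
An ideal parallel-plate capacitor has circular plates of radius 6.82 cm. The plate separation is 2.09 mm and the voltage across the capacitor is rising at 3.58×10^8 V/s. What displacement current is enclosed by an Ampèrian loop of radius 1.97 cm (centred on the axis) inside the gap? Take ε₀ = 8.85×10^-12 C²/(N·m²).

1.85×10^-3 A

I_d = C dV/dt with C = ε₀πR²/d = 6.187×10^-11 F, so I_d = (6.187×10^-11)(3.58×10^8) = 0.02215 A.
The field is uniform, so I_d,enc = I_d (r/R)² = (0.02215)(1.97/6.82)² = 1.85×10^-3 A.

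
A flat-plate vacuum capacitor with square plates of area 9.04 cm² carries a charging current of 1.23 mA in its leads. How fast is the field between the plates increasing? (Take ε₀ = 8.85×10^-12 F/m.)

1.54×10^11 V/(m·s)

By continuity, I_d in the gap equals the 1.23 mA flowing in the wire.
Then dE/dt = I_d/(ε₀A) = 1.54×10^11 V/(m·s).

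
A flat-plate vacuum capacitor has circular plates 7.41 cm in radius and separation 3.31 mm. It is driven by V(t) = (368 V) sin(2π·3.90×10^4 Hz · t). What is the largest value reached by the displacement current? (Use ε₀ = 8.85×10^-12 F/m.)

4.16×10^-3 A

The displacement current equals the conduction current C dV/dt, which peaks at C V₀ ω.
With C = ε₀A/d = (8.85×10^-12)(0.01725)/(3.31×10^-3) = 4.612×10^-11 F and ω = 2πf = 2.450×10^5 rad/s, I_d,max = (4.612×10^-11)(368)(2.450×10^5) = 4.16×10^-3 A.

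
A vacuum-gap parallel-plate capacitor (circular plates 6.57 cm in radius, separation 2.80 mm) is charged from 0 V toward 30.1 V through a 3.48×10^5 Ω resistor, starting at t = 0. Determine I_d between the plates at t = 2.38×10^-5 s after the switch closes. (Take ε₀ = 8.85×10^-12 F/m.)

C = ε₀A/d = (8.85×10^-12)(0.01356)/(2.80×10^-3) = 4.286×10^-11 F and τ = RC = 1.492×10^-5 s. I_d in the gap equals the RC charging current.
I_d(t) = (V₀/R) e^(−t/τ) = 8.649×10^-5 · e^(−1.595) = 1.75×10^-5 A.

1.75×10^-5 A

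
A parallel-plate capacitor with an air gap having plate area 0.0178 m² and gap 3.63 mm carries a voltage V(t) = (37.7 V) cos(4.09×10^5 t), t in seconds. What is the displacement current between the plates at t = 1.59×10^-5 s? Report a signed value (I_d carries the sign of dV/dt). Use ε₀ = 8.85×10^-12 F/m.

-1.46×10^-4 A

dV/dt = (37.7)(4.09×10^5)·−sin(6.5031) = -3.364×10^6 V/s.
I_d = C dV/dt with C = ε₀A/d = (8.85×10^-12)(0.0178)/(3.63×10^-3) = 4.340×10^-11 F, so I_d = (4.340×10^-11)(-3.364×10^6) = -1.46×10^-4 A.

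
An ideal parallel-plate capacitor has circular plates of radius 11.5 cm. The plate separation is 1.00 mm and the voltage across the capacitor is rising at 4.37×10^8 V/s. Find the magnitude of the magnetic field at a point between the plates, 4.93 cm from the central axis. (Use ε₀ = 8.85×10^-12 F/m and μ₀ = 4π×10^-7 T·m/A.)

With E = V/d, dE/dt = 4.370×10^11 V/(m·s) and πR² = 0.04155 m², giving I_d = ε₀ πR² dE/dt = 0.1607 A.
An Ampèrian loop of radius r encloses a fraction (r/R)² of I_d. Then B·2πr = μ₀ I_d (r/R)², giving B = μ₀ I_d r/(2πR²) = 1.20×10^-7 T.

1.20×10^-7 T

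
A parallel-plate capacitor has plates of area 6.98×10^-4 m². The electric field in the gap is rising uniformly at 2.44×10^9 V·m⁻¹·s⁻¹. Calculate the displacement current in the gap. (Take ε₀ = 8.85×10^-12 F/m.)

1.51×10^-5 A

The displacement current is ε₀ times dΦ_E/dt = ε₀ A dE/dt = (8.85×10^-12)(6.98×10^-4)(2.44×10^9) = 1.51×10^-5 A.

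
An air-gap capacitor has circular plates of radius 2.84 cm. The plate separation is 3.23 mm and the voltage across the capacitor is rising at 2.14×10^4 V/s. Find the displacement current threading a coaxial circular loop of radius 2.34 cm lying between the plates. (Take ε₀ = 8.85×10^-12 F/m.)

1.01×10^-7 A

With E = V/d, dE/dt = 6.625×10^6 V/(m·s) and πR² = 2.534×10^-3 m², giving I_d = ε₀ πR² dE/dt = 1.486×10^-7 A.
Since J_d is uniform, the enclosed fraction is (r/R)² = 0.6789, giving I_d,enc = 1.01×10^-7 A.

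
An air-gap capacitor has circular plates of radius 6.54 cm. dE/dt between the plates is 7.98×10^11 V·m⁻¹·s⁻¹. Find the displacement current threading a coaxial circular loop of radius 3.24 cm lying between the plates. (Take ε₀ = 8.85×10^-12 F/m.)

0.0233 A

Total displacement current: I_d = ε₀(πR²)(dE/dt) = (8.85×10^-12)(0.01344)(7.98×10^11) = 0.09492 A.
The field is uniform, so I_d,enc = I_d (r/R)² = (0.09492)(3.24/6.54)² = 0.0233 A.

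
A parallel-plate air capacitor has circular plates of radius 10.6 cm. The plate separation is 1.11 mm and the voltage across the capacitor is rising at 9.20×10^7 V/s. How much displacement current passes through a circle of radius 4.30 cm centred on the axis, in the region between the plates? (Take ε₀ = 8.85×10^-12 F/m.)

With E = V/d, dE/dt = 8.288×10^10 V/(m·s) and πR² = 0.03530 m², giving I_d = ε₀ πR² dE/dt = 0.02589 A.
The field is uniform, so I_d,enc = I_d (r/R)² = (0.02589)(4.30/10.6)² = 4.26×10^-3 A.

4.26×10^-3 A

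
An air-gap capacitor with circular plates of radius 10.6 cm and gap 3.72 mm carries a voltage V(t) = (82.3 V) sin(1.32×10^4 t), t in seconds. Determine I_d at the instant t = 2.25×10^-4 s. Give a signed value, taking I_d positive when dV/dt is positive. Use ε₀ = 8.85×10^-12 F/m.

-8.99×10^-5 A

C = ε₀A/d = (8.85×10^-12)(0.03530)/(3.72×10^-3) = 8.398×10^-11 F. dV/dt = V₀ω·cos(ωt); at ωt = 2.97 rad this factor is -0.9853.
I_d = C dV/dt = (8.398×10^-11)(82.3)(1.32×10^4)(-0.9853) = -8.99×10^-5 A.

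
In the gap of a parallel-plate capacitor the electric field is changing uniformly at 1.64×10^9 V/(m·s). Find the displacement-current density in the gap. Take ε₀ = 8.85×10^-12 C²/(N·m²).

The displacement-current density is ε₀ ∂E/∂t = (8.85×10^-12)(1.64×10^9) = 0.0145 A/m².

0.0145 A/m²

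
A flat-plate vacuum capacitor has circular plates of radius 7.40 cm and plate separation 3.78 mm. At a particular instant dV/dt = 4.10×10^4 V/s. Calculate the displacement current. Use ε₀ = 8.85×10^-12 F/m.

C = ε₀A/d = (8.85×10^-12)(0.01720)/(3.78×10^-3) = 4.027×10^-11 F.
I_d = C dV/dt = (4.027×10^-11)(4.10×10^4) = 1.65×10^-6 A.

1.65×10^-6 A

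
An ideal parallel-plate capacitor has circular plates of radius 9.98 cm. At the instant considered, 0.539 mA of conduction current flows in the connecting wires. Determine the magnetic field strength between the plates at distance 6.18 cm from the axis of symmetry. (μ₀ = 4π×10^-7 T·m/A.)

6.69×10^-10 T

Between the plates the displacement current equals the wire current: I_d = 0.539 mA = 5.39×10^-4 A.
An Ampèrian loop of radius r encloses a fraction (r/R)² of I_d. Then B·2πr = μ₀ I_d (r/R)², giving B = μ₀ I_d r/(2πR²) = 6.69×10^-10 T.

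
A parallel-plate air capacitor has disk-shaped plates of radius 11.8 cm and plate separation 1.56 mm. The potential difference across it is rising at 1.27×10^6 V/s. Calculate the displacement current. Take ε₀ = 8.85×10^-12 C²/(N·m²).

The field between the plates is E = V/d, so dE/dt = (1.27×10^6)/(1.56×10^-3 m) = 8.141×10^8 V/(m·s).
I_d = ε₀ A (dE/dt) = (8.85×10^-12)(0.04374)(8.141×10^8) = 3.15×10^-4 A.

3.15×10^-4 A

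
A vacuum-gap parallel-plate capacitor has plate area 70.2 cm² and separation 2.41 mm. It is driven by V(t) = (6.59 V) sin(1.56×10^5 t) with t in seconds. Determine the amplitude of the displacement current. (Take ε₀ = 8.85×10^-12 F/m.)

The displacement current equals the conduction current C dV/dt, which peaks at C V₀ ω.
With C = ε₀A/d = (8.85×10^-12)(7.02×10^-3)/(2.41×10^-3) = 2.578×10^-11 F and ω = 1.56×10^5 rad/s, I_d,max = (2.578×10^-11)(6.59)(1.56×10^5) = 2.65×10^-5 A.

2.65×10^-5 A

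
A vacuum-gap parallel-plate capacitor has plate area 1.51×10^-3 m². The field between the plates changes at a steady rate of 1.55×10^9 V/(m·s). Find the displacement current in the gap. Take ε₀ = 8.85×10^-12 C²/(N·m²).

2.07×10^-5 A

The displacement current is ε₀ times dΦ_E/dt = ε₀ A dE/dt = (8.85×10^-12)(1.51×10^-3)(1.55×10^9) = 2.07×10^-5 A.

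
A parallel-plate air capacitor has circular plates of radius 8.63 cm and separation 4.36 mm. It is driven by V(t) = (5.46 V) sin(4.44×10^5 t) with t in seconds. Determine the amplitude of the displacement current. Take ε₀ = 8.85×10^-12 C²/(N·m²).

C = ε₀A/d = (8.85×10^-12)(0.02340)/(4.36×10^-3) = 4.750×10^-11 F; ω = 4.44×10^5 rad/s.
I_d = C dV/dt, so |I_d|_max = C V₀ ω = (4.750×10^-11)(5.46)(4.44×10^5) = 1.15×10^-4 A.

1.15×10^-4 A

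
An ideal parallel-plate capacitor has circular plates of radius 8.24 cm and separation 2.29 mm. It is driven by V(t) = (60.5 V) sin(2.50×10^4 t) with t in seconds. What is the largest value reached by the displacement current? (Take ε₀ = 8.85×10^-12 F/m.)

1.25×10^-4 A

(dE/dt)_max = V₀ω/d = 6.605×10^8 V/(m·s); ω = 2.50×10^4 rad/s.
I_d,max = ε₀ A (dE/dt)_max = (8.85×10^-12)(0.02133)(6.605×10^8) = 1.25×10^-4 A.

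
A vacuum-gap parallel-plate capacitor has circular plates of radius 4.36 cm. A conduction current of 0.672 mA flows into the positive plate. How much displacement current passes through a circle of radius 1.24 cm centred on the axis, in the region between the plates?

5.44×10^-5 A

No conduction current crosses the gap, so I_d there equals the 6.72×10^-4 A in the leads.
Since J_d is uniform, the enclosed fraction is (r/R)² = 0.08089, giving I_d,enc = 5.44×10^-5 A.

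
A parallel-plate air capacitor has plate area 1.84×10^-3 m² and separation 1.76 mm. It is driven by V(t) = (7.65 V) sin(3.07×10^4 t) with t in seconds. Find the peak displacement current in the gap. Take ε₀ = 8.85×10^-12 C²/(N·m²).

2.17×10^-6 A

C = ε₀A/d = (8.85×10^-12)(1.84×10^-3)/(1.76×10^-3) = 9.252×10^-12 F; ω = 3.07×10^4 rad/s.
I_d = C dV/dt, so |I_d|_max = C V₀ ω = (9.252×10^-12)(7.65)(3.07×10^4) = 2.17×10^-6 A.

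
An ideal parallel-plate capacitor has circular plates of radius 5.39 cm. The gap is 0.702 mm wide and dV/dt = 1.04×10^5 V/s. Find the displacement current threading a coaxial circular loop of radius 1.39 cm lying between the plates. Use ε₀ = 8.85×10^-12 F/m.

7.96×10^-7 A

I_d = C dV/dt with C = ε₀πR²/d = 1.151×10^-10 F, so I_d = (1.151×10^-10)(1.04×10^5) = 1.197×10^-5 A.
Since J_d is uniform, the enclosed fraction is (r/R)² = 0.06650, giving I_d,enc = 7.96×10^-7 A.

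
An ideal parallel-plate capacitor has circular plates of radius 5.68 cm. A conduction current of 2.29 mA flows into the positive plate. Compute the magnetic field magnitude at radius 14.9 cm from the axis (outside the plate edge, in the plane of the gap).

3.07×10^-9 T

No conduction current crosses the gap, so I_d there equals the 2.29×10^-3 A in the leads.
Outside the plates the loop encloses all of I_d, so B·2πr = μ₀ I_d and B = 3.07×10^-9 T.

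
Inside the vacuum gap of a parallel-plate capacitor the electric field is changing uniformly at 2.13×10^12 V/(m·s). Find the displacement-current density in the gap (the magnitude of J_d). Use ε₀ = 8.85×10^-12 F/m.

J_d = ε₀ ∂E/∂t, so J_d = 18.9 A/m².

18.9 A/m²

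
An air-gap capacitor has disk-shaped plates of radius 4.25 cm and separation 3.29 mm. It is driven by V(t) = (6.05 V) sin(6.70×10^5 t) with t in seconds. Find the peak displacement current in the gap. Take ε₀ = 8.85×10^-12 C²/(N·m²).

6.19×10^-5 A

The displacement current equals the conduction current C dV/dt, which peaks at C V₀ ω.
With C = ε₀A/d = (8.85×10^-12)(5.675×10^-3)/(3.29×10^-3) = 1.527×10^-11 F and ω = 6.70×10^5 rad/s, I_d,max = (1.527×10^-11)(6.05)(6.70×10^5) = 6.19×10^-5 A.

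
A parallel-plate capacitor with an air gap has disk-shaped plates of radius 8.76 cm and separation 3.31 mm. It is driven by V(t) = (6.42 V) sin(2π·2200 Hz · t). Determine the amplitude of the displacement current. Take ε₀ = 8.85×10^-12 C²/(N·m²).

5.72×10^-6 A

The displacement current equals the conduction current C dV/dt, which peaks at C V₀ ω.
With C = ε₀A/d = (8.85×10^-12)(0.02411)/(3.31×10^-3) = 6.446×10^-11 F and ω = 2πf = 1.382×10^4 rad/s, I_d,max = (6.446×10^-11)(6.42)(1.382×10^4) = 5.72×10^-6 A.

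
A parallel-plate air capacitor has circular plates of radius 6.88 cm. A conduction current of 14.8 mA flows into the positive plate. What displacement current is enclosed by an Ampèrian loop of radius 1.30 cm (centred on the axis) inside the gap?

Between the plates the displacement current equals the wire current: I_d = 14.8 mA = 0.0148 A.
Through an area πr² the displacement current is I_d·(πr²/πR²) = I_d (r/R)² = 5.28×10^-4 A.

5.28×10^-4 A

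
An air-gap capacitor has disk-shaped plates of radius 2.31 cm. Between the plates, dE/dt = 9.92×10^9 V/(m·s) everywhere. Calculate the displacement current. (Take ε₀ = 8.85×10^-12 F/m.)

The displacement current is ε₀ times dΦ_E/dt = ε₀ A dE/dt = (8.85×10^-12)(1.676×10^-3)(9.92×10^9) = 1.47×10^-4 A.

1.47×10^-4 A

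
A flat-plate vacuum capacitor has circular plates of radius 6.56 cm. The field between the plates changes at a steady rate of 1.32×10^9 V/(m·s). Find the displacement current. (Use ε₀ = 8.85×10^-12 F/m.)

1.58×10^-4 A

With a uniform field, Φ_E = EA, so I_d = ε₀ A dE/dt = 1.58×10^-4 A.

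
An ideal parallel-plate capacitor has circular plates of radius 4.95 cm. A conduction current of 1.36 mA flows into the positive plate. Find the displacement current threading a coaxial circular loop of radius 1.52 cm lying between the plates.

1.28×10^-4 A

No conduction current crosses the gap, so I_d there equals the 1.36×10^-3 A in the leads.
The field is uniform, so I_d,enc = I_d (r/R)² = (1.36×10^-3)(1.52/4.95)² = 1.28×10^-4 A.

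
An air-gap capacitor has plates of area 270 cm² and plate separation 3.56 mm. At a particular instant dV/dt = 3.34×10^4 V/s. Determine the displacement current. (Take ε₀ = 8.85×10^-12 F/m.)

2.24×10^-6 A

The field between the plates is E = V/d, so dE/dt = (3.34×10^4)/(3.56×10^-3 m) = 9.382×10^6 V/(m·s).
I_d = ε₀ A (dE/dt) = (8.85×10^-12)(0.0270)(9.382×10^6) = 2.24×10^-6 A.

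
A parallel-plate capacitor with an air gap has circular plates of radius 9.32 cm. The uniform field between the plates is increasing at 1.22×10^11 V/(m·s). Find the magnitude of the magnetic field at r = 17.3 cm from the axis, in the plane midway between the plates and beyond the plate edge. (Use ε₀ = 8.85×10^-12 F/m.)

Through the whole plate area (πR² = 0.02729 m²), I_d = ε₀ πR² dE/dt = 0.02947 A.
Outside the plates the loop encloses all of I_d, so B·2πr = μ₀ I_d and B = 3.41×10^-8 T.

3.41×10^-8 T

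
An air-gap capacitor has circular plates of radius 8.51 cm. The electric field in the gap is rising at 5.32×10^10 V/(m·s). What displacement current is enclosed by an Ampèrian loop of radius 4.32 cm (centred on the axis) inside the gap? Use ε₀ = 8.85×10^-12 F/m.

2.76×10^-3 A

I_d = ε₀ dΦ_E/dt = ε₀ πR² (dE/dt) = (8.85×10^-12)(0.02275)(5.32×10^10) = 0.01071 A through the full plate area.
The field is uniform, so I_d,enc = I_d (r/R)² = (0.01071)(4.32/8.51)² = 2.76×10^-3 A.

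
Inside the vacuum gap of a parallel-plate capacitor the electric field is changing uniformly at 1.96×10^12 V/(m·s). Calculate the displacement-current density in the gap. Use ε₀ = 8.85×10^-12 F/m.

The displacement-current density is ε₀ ∂E/∂t = (8.85×10^-12)(1.96×10^12) = 17.3 A/m².

17.3 A/m²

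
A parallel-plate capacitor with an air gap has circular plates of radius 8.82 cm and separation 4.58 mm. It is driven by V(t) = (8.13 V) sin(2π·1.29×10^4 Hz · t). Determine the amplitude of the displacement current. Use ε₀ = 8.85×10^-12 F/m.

(dE/dt)_max = V₀ω/d = 1.439×10^8 V/(m·s); ω = 2πf = 8.105×10^4 rad/s.
I_d,max = ε₀ A (dE/dt)_max = (8.85×10^-12)(0.02444)(1.439×10^8) = 3.11×10^-5 A.

3.11×10^-5 A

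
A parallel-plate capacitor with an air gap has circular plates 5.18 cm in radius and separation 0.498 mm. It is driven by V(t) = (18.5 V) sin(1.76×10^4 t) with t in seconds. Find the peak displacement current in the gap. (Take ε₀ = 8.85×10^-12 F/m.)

4.88×10^-5 A

C = ε₀A/d = (8.85×10^-12)(8.430×10^-3)/(4.98×10^-4) = 1.498×10^-10 F; ω = 1.76×10^4 rad/s.
I_d = C dV/dt, so |I_d|_max = C V₀ ω = (1.498×10^-10)(18.5)(1.76×10^4) = 4.88×10^-5 A.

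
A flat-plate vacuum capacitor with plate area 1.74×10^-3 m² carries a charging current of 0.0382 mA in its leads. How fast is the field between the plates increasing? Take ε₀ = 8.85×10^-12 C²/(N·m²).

Charge continuity gives I_d = I = 3.82×10^-5 A between the plates.
Since I_d = ε₀ A dE/dt, dE/dt = I_d/(ε₀A) = (3.82×10^-5)/((8.85×10^-12)(1.74×10^-3)) = 2.48×10^9 V/(m·s).

2.48×10^9 V/(m·s)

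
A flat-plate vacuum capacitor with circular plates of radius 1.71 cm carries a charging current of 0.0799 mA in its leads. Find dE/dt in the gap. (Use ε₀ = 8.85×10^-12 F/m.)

By continuity, I_d in the gap equals the 0.0799 mA flowing in the wire.
Then dE/dt = I_d/(ε₀A) = 9.83×10^9 V/(m·s).

9.83×10^9 V/(m·s)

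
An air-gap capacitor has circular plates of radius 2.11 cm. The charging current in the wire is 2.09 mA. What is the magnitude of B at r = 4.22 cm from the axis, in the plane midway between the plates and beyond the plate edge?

9.91×10^-9 T

No conduction current crosses the gap, so I_d there equals the 2.09×10^-3 A in the leads.
With r > R the enclosed displacement current is the full I_d; B = μ₀ I_d / (2πr) = 9.91×10^-9 T.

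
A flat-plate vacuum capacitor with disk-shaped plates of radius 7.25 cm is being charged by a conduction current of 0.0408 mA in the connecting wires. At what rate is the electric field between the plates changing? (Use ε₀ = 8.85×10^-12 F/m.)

2.79×10^8 V/(m·s)

By continuity, I_d in the gap equals the 0.0408 mA flowing in the wire.
Then dE/dt = I_d/(ε₀A) = 2.79×10^8 V/(m·s).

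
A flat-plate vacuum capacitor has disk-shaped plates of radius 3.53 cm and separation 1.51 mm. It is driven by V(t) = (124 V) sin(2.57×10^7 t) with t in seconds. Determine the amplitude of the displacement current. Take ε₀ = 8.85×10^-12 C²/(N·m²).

C = ε₀A/d = (8.85×10^-12)(3.915×10^-3)/(1.51×10^-3) = 2.295×10^-11 F; ω = 2.57×10^7 rad/s.
I_d = C dV/dt, so |I_d|_max = C V₀ ω = (2.295×10^-11)(124)(2.57×10^7) = 0.0731 A.

0.0731 A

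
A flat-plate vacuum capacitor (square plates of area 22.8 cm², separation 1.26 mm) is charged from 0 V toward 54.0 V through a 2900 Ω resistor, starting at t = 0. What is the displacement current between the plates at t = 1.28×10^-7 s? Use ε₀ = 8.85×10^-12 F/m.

C = ε₀A/d = (8.85×10^-12)(2.28×10^-3)/(1.26×10^-3) = 1.601×10^-11 F and τ = RC = 4.643×10^-8 s. I_d in the gap equals the RC charging current.
I_d(t) = (V₀/R) e^(−t/τ) = 0.01862 · e^(−2.757) = 1.18×10^-3 A.

1.18×10^-3 A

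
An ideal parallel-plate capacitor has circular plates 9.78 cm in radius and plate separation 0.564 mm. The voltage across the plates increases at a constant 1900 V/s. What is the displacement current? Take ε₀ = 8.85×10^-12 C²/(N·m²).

8.96×10^-7 A

The field between the plates is E = V/d, so dE/dt = (1900)/(5.64×10^-4 m) = 3.369×10^6 V/(m·s).
I_d = ε₀ A (dE/dt) = (8.85×10^-12)(0.03005)(3.369×10^6) = 8.96×10^-7 A.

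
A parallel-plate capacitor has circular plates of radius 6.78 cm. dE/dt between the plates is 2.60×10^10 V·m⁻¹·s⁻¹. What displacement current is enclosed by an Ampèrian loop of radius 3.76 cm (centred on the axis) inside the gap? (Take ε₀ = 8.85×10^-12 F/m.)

I_d = ε₀ dΦ_E/dt = ε₀ πR² (dE/dt) = (8.85×10^-12)(0.01444)(2.60×10^10) = 3.323×10^-3 A through the full plate area.
The field is uniform, so I_d,enc = I_d (r/R)² = (3.323×10^-3)(3.76/6.78)² = 1.02×10^-3 A.

1.02×10^-3 A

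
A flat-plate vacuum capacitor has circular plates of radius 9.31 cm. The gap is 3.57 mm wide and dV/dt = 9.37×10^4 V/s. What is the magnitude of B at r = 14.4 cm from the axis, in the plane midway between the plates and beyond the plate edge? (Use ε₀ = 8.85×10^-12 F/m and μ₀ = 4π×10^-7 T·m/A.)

8.78×10^-12 T

I_d = C dV/dt with C = ε₀πR²/d = 6.750×10^-11 F, so I_d = (6.750×10^-11)(9.37×10^4) = 6.325×10^-6 A.
With r > R the enclosed displacement current is the full I_d; B = μ₀ I_d / (2πr) = 8.78×10^-12 T.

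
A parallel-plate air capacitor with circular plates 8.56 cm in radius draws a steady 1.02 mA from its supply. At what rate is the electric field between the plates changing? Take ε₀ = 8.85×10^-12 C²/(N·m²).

5.01×10^9 V/(m·s)

By continuity, I_d in the gap equals the 1.02 mA flowing in the wire.
Then dE/dt = I_d/(ε₀A) = 5.01×10^9 V/(m·s).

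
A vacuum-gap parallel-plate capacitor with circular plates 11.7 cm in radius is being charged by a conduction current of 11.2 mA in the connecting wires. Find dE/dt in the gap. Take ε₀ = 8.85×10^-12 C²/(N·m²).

2.94×10^10 V/(m·s)

Charge continuity gives I_d = I = 0.0112 A between the plates.
Since I_d = ε₀ A dE/dt, dE/dt = I_d/(ε₀A) = (0.0112)/((8.85×10^-12)(0.04301)) = 2.94×10^10 V/(m·s).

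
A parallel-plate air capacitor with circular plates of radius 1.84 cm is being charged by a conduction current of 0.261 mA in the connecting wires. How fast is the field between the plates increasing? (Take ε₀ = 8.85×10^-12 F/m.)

2.77×10^10 V/(m·s)

The displacement current between the plates equals the conduction current, I_d = 0.261 mA.
Since I_d = ε₀ A dE/dt, dE/dt = I_d/(ε₀A) = (2.61×10^-4)/((8.85×10^-12)(1.064×10^-3)) = 2.77×10^10 V/(m·s).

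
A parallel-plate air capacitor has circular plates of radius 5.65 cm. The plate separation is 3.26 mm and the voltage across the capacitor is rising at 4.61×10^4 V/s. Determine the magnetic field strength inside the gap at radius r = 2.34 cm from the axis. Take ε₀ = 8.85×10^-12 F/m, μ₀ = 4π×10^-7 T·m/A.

1.84×10^-12 T

With E = V/d, dE/dt = 1.414×10^7 V/(m·s) and πR² = 0.01003 m², giving I_d = ε₀ πR² dE/dt = 1.255×10^-6 A.
∮B·dl = μ₀ I_d,enc with I_d,enc = I_d r²/R² = 2.153×10^-7 A; so B = μ₀ I_d,enc/(2πr) = 1.84×10^-12 T.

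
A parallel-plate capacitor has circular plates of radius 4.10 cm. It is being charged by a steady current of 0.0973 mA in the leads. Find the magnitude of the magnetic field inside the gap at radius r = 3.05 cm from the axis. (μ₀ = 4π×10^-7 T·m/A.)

Between the plates the displacement current equals the wire current: I_d = 0.0973 mA = 9.73×10^-5 A.
For r < R the Ampère–Maxwell law gives B(2πr) = μ₀ I_d (r²/R²), so B = μ₀ I_d r/(2πR²) = (4π×10^-7)(9.73×10^-5)(0.0305)/(2π·0.0410²) = 3.53×10^-10 T.

3.53×10^-10 T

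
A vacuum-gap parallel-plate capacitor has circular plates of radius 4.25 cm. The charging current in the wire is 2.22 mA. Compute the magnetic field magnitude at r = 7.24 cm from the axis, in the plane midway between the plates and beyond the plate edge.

6.13×10^-9 T

By continuity the displacement current in the gap matches the conduction current: I_d = 2.22×10^-3 A.
With r > R the enclosed displacement current is the full I_d; B = μ₀ I_d / (2πr) = 6.13×10^-9 T.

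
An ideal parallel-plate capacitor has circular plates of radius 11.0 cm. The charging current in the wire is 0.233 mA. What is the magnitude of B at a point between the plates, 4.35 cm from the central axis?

1.68×10^-10 T

No conduction current crosses the gap, so I_d there equals the 2.33×10^-4 A in the leads.
∮B·dl = μ₀ I_d,enc with I_d,enc = I_d r²/R² = 3.644×10^-5 A; so B = μ₀ I_d,enc/(2πr) = 1.68×10^-10 T.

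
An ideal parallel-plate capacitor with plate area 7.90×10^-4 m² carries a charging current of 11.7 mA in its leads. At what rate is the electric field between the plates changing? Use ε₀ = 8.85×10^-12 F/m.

The displacement current between the plates equals the conduction current, I_d = 11.7 mA.
Then dE/dt = I_d/(ε₀A) = 1.67×10^12 V/(m·s).

1.67×10^12 V/(m·s)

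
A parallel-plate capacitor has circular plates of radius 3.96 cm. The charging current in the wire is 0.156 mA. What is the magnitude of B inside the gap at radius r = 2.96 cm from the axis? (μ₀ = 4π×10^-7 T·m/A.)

No conduction current crosses the gap, so I_d there equals the 1.56×10^-4 A in the leads.
An Ampèrian loop of radius r encloses a fraction (r/R)² of I_d. Then B·2πr = μ₀ I_d (r/R)², giving B = μ₀ I_d r/(2πR²) = 5.89×10^-10 T.

5.89×10^-10 T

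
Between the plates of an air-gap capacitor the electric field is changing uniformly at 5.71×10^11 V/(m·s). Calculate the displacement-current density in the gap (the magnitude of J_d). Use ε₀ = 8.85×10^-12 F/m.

5.05 A/m²

J_d = ε₀ ∂E/∂t, so J_d = 5.05 A/m².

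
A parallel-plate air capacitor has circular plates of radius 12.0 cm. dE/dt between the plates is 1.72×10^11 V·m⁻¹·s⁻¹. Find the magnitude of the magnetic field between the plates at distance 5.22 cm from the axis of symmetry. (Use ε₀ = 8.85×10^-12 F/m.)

4.99×10^-8 T

I_d = ε₀ dΦ_E/dt = ε₀ πR² (dE/dt) = (8.85×10^-12)(0.04524)(1.72×10^11) = 0.06886 A through the full plate area.
For r < R the Ampère–Maxwell law gives B(2πr) = μ₀ I_d (r²/R²), so B = μ₀ I_d r/(2πR²) = (4π×10^-7)(0.06886)(0.0522)/(2π·0.120²) = 4.99×10^-8 T.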